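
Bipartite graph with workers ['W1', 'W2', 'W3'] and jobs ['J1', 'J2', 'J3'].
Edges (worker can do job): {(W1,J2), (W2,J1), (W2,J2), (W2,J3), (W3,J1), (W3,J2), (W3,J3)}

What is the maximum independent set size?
Maximum independent set = 3

By König's theorem:
- Min vertex cover = Max matching = 3
- Max independent set = Total vertices - Min vertex cover
- Max independent set = 6 - 3 = 3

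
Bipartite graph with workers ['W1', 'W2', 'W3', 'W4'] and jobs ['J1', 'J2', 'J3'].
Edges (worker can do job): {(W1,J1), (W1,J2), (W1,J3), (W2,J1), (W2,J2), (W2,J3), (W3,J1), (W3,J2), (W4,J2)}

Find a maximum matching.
Matching: {(W1,J3), (W3,J1), (W4,J2)}

Maximum matching (size 3):
  W1 → J3
  W3 → J1
  W4 → J2

Each worker is assigned to at most one job, and each job to at most one worker.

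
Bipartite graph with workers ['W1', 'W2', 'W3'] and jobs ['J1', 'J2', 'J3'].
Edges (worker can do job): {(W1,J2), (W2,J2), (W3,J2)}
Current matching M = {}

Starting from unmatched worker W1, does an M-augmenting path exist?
Yes: W1 → J2

An M-augmenting path alternates non-matching / matching edges, starting and ending at unmatched vertices.
Path: W1 → J2
(J2 is unmatched in M, so the path is augmenting.)
Flipping edges along this path would increase |M| from 0 to 1.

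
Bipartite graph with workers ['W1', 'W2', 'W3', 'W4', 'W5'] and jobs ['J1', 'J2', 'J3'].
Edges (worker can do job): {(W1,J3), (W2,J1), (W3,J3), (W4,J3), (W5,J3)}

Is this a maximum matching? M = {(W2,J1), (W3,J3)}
Yes, size 2 is maximum

Proposed matching has size 2.
Maximum matching size for this graph: 2.

This is a maximum matching.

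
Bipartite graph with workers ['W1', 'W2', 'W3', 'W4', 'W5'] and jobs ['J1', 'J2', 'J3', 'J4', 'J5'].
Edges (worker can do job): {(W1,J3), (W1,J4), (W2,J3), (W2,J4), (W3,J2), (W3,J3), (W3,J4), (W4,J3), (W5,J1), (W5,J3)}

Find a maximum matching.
Matching: {(W1,J4), (W3,J2), (W4,J3), (W5,J1)}

Maximum matching (size 4):
  W1 → J4
  W3 → J2
  W4 → J3
  W5 → J1

Each worker is assigned to at most one job, and each job to at most one worker.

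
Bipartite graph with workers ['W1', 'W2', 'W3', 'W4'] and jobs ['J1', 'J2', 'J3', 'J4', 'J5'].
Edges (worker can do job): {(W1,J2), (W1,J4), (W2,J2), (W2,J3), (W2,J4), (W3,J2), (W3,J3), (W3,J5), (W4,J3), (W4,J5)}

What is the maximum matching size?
Maximum matching size = 4

Maximum matching: {(W1,J4), (W2,J2), (W3,J3), (W4,J5)}
Size: 4

This assigns 4 workers to 4 distinct jobs.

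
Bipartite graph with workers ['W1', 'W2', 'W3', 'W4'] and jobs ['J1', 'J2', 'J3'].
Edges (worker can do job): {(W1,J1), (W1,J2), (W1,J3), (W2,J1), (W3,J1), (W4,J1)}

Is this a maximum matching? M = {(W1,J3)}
No, size 1 is not maximum

Proposed matching has size 1.
Maximum matching size for this graph: 2.

This is NOT maximum - can be improved to size 2.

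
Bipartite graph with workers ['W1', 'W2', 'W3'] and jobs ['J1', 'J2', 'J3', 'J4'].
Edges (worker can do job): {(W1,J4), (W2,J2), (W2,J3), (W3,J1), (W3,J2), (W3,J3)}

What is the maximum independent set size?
Maximum independent set = 4

By König's theorem:
- Min vertex cover = Max matching = 3
- Max independent set = Total vertices - Min vertex cover
- Max independent set = 7 - 3 = 4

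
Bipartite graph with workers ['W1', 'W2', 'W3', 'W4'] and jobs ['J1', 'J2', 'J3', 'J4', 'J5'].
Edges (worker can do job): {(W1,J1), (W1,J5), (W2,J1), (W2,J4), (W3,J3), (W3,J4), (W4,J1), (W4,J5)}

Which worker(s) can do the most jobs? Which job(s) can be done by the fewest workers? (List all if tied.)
Most versatile: W1, W2, W3, W4 (2 jobs); Least covered: J2 (0 workers)

Worker degrees (jobs they can do): W1:2, W2:2, W3:2, W4:2
Job degrees (workers who can do it): J1:3, J2:0, J3:1, J4:2, J5:2

Maximum worker degree is 2, achieved by: W1, W2, W3, W4
Minimum job degree is 0, achieved by: J2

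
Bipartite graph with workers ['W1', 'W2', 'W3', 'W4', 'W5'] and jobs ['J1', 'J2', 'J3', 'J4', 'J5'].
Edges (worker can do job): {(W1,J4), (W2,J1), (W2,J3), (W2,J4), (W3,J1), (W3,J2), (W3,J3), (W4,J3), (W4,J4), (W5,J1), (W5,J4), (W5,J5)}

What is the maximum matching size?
Maximum matching size = 5

Maximum matching: {(W1,J4), (W2,J1), (W3,J2), (W4,J3), (W5,J5)}
Size: 5

This assigns 5 workers to 5 distinct jobs.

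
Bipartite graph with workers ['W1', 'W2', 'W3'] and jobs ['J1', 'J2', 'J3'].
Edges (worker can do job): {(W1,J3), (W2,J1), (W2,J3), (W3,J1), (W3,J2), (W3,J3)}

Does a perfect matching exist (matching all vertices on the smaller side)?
Yes, perfect matching exists (size 3)

Perfect matching: {(W1,J3), (W2,J1), (W3,J2)}
All 3 vertices on the smaller side are matched.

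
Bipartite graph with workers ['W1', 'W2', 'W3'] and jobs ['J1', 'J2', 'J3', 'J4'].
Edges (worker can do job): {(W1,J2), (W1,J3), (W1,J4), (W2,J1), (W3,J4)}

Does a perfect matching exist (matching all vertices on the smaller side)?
Yes, perfect matching exists (size 3)

Perfect matching: {(W1,J2), (W2,J1), (W3,J4)}
All 3 vertices on the smaller side are matched.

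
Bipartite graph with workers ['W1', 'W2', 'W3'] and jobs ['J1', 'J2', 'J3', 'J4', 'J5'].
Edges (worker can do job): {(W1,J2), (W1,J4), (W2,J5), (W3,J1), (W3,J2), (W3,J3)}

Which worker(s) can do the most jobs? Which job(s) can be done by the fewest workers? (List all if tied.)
Most versatile: W3 (3 jobs); Least covered: J1, J3, J4, J5 (1 workers)

Worker degrees (jobs they can do): W1:2, W2:1, W3:3
Job degrees (workers who can do it): J1:1, J2:2, J3:1, J4:1, J5:1

Maximum worker degree is 3, achieved by: W3
Minimum job degree is 1, achieved by: J1, J3, J4, J5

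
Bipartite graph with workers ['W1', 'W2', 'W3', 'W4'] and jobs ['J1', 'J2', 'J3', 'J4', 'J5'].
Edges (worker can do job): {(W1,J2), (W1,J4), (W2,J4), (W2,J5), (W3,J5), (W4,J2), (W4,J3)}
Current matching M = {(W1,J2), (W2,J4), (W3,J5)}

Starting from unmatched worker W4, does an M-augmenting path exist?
Yes: W4 → J3

An M-augmenting path alternates non-matching / matching edges, starting and ending at unmatched vertices.
Path: W4 → J3
(J3 is unmatched in M, so the path is augmenting.)
Flipping edges along this path would increase |M| from 3 to 4.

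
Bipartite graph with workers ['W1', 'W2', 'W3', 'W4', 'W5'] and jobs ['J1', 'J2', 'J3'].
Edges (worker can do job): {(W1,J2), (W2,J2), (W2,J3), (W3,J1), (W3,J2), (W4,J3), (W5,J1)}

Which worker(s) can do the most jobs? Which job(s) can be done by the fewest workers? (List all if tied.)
Most versatile: W2, W3 (2 jobs); Least covered: J1, J3 (2 workers)

Worker degrees (jobs they can do): W1:1, W2:2, W3:2, W4:1, W5:1
Job degrees (workers who can do it): J1:2, J2:3, J3:2

Maximum worker degree is 2, achieved by: W2, W3
Minimum job degree is 2, achieved by: J1, J3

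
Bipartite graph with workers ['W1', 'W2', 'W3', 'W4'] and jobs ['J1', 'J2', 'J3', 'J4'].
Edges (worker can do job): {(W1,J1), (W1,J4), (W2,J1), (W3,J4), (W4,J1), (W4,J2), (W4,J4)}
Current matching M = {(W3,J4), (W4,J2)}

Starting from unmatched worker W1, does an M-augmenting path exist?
Yes: W1 → J1

An M-augmenting path alternates non-matching / matching edges, starting and ending at unmatched vertices.
Path: W1 → J1
(J1 is unmatched in M, so the path is augmenting.)
Flipping edges along this path would increase |M| from 2 to 3.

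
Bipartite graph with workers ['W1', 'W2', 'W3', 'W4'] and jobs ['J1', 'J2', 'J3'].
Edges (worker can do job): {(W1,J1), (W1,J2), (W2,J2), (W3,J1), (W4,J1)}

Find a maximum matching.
Matching: {(W1,J2), (W4,J1)}

Maximum matching (size 2):
  W1 → J2
  W4 → J1

Each worker is assigned to at most one job, and each job to at most one worker.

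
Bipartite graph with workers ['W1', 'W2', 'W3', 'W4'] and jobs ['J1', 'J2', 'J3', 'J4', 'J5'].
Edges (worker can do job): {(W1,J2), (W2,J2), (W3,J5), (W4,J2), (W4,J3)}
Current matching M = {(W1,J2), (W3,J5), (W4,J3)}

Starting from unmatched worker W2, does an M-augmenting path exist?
No augmenting path from W2

Alternating search from W2 reaches jobs: {J2}.
Every reachable job is already matched in M, and following those matched edges back to workers exposes no further unvisited jobs.
No M-augmenting path from W2 exists.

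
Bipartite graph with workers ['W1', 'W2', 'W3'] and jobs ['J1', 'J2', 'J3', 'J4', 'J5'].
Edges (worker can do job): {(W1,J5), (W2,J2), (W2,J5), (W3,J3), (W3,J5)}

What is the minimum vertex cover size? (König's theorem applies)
Minimum vertex cover size = 3

By König's theorem: in bipartite graphs,
min vertex cover = max matching = 3

Maximum matching has size 3, so minimum vertex cover also has size 3.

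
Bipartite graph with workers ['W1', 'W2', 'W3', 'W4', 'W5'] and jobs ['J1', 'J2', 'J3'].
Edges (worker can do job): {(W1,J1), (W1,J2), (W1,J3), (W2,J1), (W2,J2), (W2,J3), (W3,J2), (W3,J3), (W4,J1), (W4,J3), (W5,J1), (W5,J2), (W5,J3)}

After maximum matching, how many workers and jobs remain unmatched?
Unmatched: 2 workers, 0 jobs

Maximum matching size: 3
Workers: 5 total, 3 matched, 2 unmatched
Jobs: 3 total, 3 matched, 0 unmatched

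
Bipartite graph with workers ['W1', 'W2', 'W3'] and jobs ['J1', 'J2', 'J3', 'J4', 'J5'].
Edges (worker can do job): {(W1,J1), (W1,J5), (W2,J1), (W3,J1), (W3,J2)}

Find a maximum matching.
Matching: {(W1,J5), (W2,J1), (W3,J2)}

Maximum matching (size 3):
  W1 → J5
  W2 → J1
  W3 → J2

Each worker is assigned to at most one job, and each job to at most one worker.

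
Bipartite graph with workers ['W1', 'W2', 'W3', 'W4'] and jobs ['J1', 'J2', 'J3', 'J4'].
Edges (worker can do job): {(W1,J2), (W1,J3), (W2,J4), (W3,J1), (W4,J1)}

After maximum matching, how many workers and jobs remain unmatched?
Unmatched: 1 workers, 1 jobs

Maximum matching size: 3
Workers: 4 total, 3 matched, 1 unmatched
Jobs: 4 total, 3 matched, 1 unmatched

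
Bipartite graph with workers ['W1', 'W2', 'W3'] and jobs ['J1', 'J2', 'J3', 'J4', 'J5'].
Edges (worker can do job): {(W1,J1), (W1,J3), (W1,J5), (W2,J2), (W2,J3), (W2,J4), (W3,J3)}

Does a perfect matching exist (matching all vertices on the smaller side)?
Yes, perfect matching exists (size 3)

Perfect matching: {(W1,J5), (W2,J4), (W3,J3)}
All 3 vertices on the smaller side are matched.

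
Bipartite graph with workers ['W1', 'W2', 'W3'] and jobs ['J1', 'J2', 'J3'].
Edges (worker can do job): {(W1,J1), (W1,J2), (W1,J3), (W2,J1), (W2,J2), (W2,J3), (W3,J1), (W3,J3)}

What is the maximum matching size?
Maximum matching size = 3

Maximum matching: {(W1,J2), (W2,J1), (W3,J3)}
Size: 3

This assigns 3 workers to 3 distinct jobs.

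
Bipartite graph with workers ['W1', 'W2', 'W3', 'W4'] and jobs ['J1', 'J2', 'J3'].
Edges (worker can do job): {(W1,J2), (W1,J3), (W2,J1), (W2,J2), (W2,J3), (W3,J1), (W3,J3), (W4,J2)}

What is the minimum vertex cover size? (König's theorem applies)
Minimum vertex cover size = 3

By König's theorem: in bipartite graphs,
min vertex cover = max matching = 3

Maximum matching has size 3, so minimum vertex cover also has size 3.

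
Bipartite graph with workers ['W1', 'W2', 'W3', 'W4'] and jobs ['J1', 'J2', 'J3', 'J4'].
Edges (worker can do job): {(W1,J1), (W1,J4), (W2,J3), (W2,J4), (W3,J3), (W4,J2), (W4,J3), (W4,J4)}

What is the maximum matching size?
Maximum matching size = 4

Maximum matching: {(W1,J1), (W2,J4), (W3,J3), (W4,J2)}
Size: 4

This assigns 4 workers to 4 distinct jobs.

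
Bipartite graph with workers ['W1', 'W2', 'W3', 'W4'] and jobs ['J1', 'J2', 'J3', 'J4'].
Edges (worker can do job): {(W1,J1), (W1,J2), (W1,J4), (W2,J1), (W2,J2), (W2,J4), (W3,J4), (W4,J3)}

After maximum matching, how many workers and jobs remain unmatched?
Unmatched: 0 workers, 0 jobs

Maximum matching size: 4
Workers: 4 total, 4 matched, 0 unmatched
Jobs: 4 total, 4 matched, 0 unmatched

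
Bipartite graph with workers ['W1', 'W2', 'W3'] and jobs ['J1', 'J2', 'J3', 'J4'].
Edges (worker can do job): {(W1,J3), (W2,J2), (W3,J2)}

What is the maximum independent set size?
Maximum independent set = 5

By König's theorem:
- Min vertex cover = Max matching = 2
- Max independent set = Total vertices - Min vertex cover
- Max independent set = 7 - 2 = 5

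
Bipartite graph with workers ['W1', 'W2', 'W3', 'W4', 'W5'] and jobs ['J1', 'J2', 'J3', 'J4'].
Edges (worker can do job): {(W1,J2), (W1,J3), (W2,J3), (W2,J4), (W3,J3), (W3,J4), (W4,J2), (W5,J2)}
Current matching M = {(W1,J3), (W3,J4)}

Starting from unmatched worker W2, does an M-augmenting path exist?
Yes: W2 → J4 → W3 → J3 → W1 → J2

An M-augmenting path alternates non-matching / matching edges, starting and ending at unmatched vertices.
Path: W2 → J4 → W3 → J3 → W1 → J2
(J2 is unmatched in M, so the path is augmenting.)
Flipping edges along this path would increase |M| from 2 to 3.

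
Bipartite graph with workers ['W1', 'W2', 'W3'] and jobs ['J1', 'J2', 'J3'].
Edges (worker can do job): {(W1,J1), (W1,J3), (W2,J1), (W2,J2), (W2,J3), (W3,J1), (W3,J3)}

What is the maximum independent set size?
Maximum independent set = 3

By König's theorem:
- Min vertex cover = Max matching = 3
- Max independent set = Total vertices - Min vertex cover
- Max independent set = 6 - 3 = 3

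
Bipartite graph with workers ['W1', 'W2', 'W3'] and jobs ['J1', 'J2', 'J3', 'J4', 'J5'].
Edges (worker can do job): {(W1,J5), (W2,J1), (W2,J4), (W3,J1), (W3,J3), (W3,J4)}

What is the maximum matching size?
Maximum matching size = 3

Maximum matching: {(W1,J5), (W2,J4), (W3,J1)}
Size: 3

This assigns 3 workers to 3 distinct jobs.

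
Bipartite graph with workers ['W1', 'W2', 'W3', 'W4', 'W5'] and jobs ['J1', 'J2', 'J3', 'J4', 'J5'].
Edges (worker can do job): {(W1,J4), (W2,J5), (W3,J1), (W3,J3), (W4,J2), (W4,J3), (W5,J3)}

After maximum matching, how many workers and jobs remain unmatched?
Unmatched: 0 workers, 0 jobs

Maximum matching size: 5
Workers: 5 total, 5 matched, 0 unmatched
Jobs: 5 total, 5 matched, 0 unmatched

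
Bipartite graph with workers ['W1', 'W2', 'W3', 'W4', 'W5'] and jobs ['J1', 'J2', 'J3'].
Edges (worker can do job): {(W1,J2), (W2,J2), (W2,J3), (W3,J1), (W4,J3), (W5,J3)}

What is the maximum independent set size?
Maximum independent set = 5

By König's theorem:
- Min vertex cover = Max matching = 3
- Max independent set = Total vertices - Min vertex cover
- Max independent set = 8 - 3 = 5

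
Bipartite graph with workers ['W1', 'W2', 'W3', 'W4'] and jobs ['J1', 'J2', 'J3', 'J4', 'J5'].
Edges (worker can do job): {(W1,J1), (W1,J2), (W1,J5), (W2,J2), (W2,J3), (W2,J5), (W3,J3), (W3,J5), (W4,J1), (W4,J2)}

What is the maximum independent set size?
Maximum independent set = 5

By König's theorem:
- Min vertex cover = Max matching = 4
- Max independent set = Total vertices - Min vertex cover
- Max independent set = 9 - 4 = 5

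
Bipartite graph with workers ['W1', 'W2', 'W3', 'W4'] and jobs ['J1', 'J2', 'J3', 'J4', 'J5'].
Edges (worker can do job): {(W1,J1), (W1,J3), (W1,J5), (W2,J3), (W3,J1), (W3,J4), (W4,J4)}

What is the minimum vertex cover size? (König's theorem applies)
Minimum vertex cover size = 4

By König's theorem: in bipartite graphs,
min vertex cover = max matching = 4

Maximum matching has size 4, so minimum vertex cover also has size 4.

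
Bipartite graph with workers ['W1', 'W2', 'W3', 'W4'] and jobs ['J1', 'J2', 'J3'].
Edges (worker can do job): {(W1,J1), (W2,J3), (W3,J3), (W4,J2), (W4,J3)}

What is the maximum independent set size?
Maximum independent set = 4

By König's theorem:
- Min vertex cover = Max matching = 3
- Max independent set = Total vertices - Min vertex cover
- Max independent set = 7 - 3 = 4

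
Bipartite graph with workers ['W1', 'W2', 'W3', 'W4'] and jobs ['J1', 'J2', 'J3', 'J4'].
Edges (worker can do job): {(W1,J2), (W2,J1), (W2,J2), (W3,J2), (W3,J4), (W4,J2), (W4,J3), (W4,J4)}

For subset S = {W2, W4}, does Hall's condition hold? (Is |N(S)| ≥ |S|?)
Yes: |N(S)| = 4, |S| = 2

Subset S = {W2, W4}
Neighbors N(S) = {J1, J2, J3, J4}

|N(S)| = 4, |S| = 2
Hall's condition: |N(S)| ≥ |S| is satisfied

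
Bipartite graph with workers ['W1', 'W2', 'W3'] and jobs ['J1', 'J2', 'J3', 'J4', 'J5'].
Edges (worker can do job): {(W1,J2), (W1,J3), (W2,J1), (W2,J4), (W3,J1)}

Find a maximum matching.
Matching: {(W1,J3), (W2,J4), (W3,J1)}

Maximum matching (size 3):
  W1 → J3
  W2 → J4
  W3 → J1

Each worker is assigned to at most one job, and each job to at most one worker.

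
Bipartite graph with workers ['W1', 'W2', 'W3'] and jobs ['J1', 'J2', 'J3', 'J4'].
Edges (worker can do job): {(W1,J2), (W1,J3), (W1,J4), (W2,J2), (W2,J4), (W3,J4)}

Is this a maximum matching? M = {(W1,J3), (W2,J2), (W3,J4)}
Yes, size 3 is maximum

Proposed matching has size 3.
Maximum matching size for this graph: 3.

This is a maximum matching.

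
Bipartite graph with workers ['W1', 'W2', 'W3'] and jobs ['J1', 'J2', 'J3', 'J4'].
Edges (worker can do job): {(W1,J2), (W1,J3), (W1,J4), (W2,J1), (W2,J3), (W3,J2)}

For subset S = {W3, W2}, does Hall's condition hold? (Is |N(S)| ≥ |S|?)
Yes: |N(S)| = 3, |S| = 2

Subset S = {W3, W2}
Neighbors N(S) = {J1, J2, J3}

|N(S)| = 3, |S| = 2
Hall's condition: |N(S)| ≥ |S| is satisfied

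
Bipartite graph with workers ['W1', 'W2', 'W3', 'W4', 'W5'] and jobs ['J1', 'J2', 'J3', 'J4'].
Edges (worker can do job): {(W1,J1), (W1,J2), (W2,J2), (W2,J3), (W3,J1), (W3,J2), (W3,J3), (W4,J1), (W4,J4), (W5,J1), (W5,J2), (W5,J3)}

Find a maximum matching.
Matching: {(W2,J3), (W3,J2), (W4,J4), (W5,J1)}

Maximum matching (size 4):
  W2 → J3
  W3 → J2
  W4 → J4
  W5 → J1

Each worker is assigned to at most one job, and each job to at most one worker.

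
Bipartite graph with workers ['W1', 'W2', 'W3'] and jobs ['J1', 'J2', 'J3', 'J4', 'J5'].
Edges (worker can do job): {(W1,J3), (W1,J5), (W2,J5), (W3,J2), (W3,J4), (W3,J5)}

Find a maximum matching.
Matching: {(W1,J3), (W2,J5), (W3,J2)}

Maximum matching (size 3):
  W1 → J3
  W2 → J5
  W3 → J2

Each worker is assigned to at most one job, and each job to at most one worker.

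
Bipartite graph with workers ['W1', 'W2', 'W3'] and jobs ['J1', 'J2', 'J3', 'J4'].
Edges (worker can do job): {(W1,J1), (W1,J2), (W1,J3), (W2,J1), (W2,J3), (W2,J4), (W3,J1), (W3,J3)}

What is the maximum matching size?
Maximum matching size = 3

Maximum matching: {(W1,J2), (W2,J4), (W3,J1)}
Size: 3

This assigns 3 workers to 3 distinct jobs.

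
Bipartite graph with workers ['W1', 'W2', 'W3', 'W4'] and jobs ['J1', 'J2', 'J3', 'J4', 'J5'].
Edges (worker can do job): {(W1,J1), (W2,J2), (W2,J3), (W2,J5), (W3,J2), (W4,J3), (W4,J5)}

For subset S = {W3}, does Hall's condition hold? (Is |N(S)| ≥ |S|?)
Yes: |N(S)| = 1, |S| = 1

Subset S = {W3}
Neighbors N(S) = {J2}

|N(S)| = 1, |S| = 1
Hall's condition: |N(S)| ≥ |S| is satisfied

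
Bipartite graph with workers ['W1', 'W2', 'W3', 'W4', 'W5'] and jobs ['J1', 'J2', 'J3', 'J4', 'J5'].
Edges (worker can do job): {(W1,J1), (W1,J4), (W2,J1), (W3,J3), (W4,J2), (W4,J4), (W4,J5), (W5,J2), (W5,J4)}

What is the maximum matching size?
Maximum matching size = 5

Maximum matching: {(W1,J4), (W2,J1), (W3,J3), (W4,J5), (W5,J2)}
Size: 5

This assigns 5 workers to 5 distinct jobs.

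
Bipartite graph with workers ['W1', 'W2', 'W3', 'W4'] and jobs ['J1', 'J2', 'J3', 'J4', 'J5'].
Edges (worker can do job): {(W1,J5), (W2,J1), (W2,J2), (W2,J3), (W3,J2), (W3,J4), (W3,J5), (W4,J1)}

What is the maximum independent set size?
Maximum independent set = 5

By König's theorem:
- Min vertex cover = Max matching = 4
- Max independent set = Total vertices - Min vertex cover
- Max independent set = 9 - 4 = 5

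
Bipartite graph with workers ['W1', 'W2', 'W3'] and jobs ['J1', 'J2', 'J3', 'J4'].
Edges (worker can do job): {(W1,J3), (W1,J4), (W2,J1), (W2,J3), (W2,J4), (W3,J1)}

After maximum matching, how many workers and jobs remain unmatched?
Unmatched: 0 workers, 1 jobs

Maximum matching size: 3
Workers: 3 total, 3 matched, 0 unmatched
Jobs: 4 total, 3 matched, 1 unmatched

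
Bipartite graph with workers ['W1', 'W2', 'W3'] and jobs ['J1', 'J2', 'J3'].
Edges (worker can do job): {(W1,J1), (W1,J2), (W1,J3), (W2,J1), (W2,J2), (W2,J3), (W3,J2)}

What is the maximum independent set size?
Maximum independent set = 3

By König's theorem:
- Min vertex cover = Max matching = 3
- Max independent set = Total vertices - Min vertex cover
- Max independent set = 6 - 3 = 3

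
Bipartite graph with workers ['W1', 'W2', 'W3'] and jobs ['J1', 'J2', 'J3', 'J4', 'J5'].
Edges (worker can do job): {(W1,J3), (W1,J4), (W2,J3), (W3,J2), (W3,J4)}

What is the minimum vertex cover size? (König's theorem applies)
Minimum vertex cover size = 3

By König's theorem: in bipartite graphs,
min vertex cover = max matching = 3

Maximum matching has size 3, so minimum vertex cover also has size 3.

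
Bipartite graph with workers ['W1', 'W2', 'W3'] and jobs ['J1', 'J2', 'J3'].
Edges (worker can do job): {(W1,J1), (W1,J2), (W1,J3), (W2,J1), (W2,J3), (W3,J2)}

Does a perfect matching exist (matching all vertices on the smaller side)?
Yes, perfect matching exists (size 3)

Perfect matching: {(W1,J1), (W2,J3), (W3,J2)}
All 3 vertices on the smaller side are matched.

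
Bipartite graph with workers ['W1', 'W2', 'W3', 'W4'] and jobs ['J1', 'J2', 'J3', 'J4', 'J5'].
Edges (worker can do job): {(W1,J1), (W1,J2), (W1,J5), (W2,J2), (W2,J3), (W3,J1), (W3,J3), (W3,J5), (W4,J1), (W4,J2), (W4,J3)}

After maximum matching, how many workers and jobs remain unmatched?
Unmatched: 0 workers, 1 jobs

Maximum matching size: 4
Workers: 4 total, 4 matched, 0 unmatched
Jobs: 5 total, 4 matched, 1 unmatched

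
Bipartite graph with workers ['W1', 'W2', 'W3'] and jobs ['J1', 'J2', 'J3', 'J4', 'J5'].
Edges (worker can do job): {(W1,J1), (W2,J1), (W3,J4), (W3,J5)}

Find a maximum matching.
Matching: {(W1,J1), (W3,J4)}

Maximum matching (size 2):
  W1 → J1
  W3 → J4

Each worker is assigned to at most one job, and each job to at most one worker.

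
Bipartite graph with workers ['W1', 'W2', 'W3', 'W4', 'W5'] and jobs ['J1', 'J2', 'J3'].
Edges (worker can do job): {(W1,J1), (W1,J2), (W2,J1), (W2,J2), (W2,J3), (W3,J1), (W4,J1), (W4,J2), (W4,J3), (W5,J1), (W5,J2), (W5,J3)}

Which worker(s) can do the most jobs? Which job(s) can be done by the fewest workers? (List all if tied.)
Most versatile: W2, W4, W5 (3 jobs); Least covered: J3 (3 workers)

Worker degrees (jobs they can do): W1:2, W2:3, W3:1, W4:3, W5:3
Job degrees (workers who can do it): J1:5, J2:4, J3:3

Maximum worker degree is 3, achieved by: W2, W4, W5
Minimum job degree is 3, achieved by: J3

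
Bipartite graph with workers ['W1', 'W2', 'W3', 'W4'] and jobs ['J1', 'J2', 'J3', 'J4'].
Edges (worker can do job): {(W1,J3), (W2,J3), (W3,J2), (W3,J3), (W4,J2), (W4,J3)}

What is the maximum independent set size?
Maximum independent set = 6

By König's theorem:
- Min vertex cover = Max matching = 2
- Max independent set = Total vertices - Min vertex cover
- Max independent set = 8 - 2 = 6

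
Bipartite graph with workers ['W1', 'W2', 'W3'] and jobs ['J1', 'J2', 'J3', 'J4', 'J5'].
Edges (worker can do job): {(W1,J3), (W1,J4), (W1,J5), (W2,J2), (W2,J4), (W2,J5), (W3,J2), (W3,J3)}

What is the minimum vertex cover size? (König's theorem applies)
Minimum vertex cover size = 3

By König's theorem: in bipartite graphs,
min vertex cover = max matching = 3

Maximum matching has size 3, so minimum vertex cover also has size 3.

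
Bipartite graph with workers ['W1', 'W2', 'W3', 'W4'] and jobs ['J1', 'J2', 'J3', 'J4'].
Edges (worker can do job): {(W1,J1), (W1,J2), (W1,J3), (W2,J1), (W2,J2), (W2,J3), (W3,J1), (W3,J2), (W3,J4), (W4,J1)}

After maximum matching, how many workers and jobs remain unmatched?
Unmatched: 0 workers, 0 jobs

Maximum matching size: 4
Workers: 4 total, 4 matched, 0 unmatched
Jobs: 4 total, 4 matched, 0 unmatched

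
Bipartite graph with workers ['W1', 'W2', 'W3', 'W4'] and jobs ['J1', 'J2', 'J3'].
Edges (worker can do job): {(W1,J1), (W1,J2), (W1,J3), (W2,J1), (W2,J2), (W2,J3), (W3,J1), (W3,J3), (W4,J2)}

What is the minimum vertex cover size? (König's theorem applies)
Minimum vertex cover size = 3

By König's theorem: in bipartite graphs,
min vertex cover = max matching = 3

Maximum matching has size 3, so minimum vertex cover also has size 3.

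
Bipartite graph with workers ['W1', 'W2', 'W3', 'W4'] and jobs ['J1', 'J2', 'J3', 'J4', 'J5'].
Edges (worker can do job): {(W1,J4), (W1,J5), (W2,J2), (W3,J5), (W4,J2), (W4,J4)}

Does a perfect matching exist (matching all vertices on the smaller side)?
No, maximum matching has size 3 < 4

Maximum matching has size 3, need 4 for perfect matching.
Unmatched workers: ['W1']
Unmatched jobs: ['J3', 'J1']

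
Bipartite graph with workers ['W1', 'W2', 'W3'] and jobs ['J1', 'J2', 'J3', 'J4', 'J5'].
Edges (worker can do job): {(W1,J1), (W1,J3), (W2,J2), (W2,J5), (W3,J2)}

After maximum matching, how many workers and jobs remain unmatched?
Unmatched: 0 workers, 2 jobs

Maximum matching size: 3
Workers: 3 total, 3 matched, 0 unmatched
Jobs: 5 total, 3 matched, 2 unmatched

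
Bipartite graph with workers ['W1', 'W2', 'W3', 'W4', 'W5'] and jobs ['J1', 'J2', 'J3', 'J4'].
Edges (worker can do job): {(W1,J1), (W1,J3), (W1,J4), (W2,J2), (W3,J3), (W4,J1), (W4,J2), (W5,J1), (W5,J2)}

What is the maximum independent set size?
Maximum independent set = 5

By König's theorem:
- Min vertex cover = Max matching = 4
- Max independent set = Total vertices - Min vertex cover
- Max independent set = 9 - 4 = 5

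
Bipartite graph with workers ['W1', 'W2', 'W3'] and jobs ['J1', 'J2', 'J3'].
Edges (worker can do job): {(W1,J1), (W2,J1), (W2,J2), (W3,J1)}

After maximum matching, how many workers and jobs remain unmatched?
Unmatched: 1 workers, 1 jobs

Maximum matching size: 2
Workers: 3 total, 2 matched, 1 unmatched
Jobs: 3 total, 2 matched, 1 unmatched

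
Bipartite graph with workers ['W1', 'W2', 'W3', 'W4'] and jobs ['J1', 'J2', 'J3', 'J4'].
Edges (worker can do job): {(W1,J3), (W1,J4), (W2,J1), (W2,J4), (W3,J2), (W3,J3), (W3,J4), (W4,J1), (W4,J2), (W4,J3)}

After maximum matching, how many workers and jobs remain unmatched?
Unmatched: 0 workers, 0 jobs

Maximum matching size: 4
Workers: 4 total, 4 matched, 0 unmatched
Jobs: 4 total, 4 matched, 0 unmatched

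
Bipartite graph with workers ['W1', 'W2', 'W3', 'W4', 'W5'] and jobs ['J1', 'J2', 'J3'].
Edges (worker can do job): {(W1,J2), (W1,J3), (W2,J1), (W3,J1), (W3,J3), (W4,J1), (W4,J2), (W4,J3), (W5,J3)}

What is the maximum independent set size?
Maximum independent set = 5

By König's theorem:
- Min vertex cover = Max matching = 3
- Max independent set = Total vertices - Min vertex cover
- Max independent set = 8 - 3 = 5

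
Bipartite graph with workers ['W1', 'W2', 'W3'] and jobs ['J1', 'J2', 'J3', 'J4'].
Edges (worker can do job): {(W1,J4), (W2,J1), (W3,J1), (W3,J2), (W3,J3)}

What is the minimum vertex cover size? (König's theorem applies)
Minimum vertex cover size = 3

By König's theorem: in bipartite graphs,
min vertex cover = max matching = 3

Maximum matching has size 3, so minimum vertex cover also has size 3.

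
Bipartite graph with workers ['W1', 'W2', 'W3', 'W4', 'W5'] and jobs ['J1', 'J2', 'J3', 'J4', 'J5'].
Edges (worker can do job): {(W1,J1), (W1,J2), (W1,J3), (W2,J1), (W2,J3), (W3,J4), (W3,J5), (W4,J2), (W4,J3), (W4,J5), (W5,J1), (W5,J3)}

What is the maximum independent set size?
Maximum independent set = 5

By König's theorem:
- Min vertex cover = Max matching = 5
- Max independent set = Total vertices - Min vertex cover
- Max independent set = 10 - 5 = 5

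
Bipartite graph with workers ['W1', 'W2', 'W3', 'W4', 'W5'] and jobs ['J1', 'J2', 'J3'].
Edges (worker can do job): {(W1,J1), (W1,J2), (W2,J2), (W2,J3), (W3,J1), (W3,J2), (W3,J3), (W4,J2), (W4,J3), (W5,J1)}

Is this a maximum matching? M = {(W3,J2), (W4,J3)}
No, size 2 is not maximum

Proposed matching has size 2.
Maximum matching size for this graph: 3.

This is NOT maximum - can be improved to size 3.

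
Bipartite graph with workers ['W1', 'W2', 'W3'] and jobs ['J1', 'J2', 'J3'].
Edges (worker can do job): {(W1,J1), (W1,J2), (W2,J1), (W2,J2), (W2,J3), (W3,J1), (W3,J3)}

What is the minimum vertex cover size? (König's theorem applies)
Minimum vertex cover size = 3

By König's theorem: in bipartite graphs,
min vertex cover = max matching = 3

Maximum matching has size 3, so minimum vertex cover also has size 3.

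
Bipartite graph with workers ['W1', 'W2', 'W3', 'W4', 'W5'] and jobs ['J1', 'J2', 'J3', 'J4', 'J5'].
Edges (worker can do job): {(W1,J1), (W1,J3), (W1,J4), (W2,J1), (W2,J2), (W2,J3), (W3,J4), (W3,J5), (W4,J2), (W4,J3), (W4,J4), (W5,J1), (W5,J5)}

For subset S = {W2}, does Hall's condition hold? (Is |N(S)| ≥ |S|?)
Yes: |N(S)| = 3, |S| = 1

Subset S = {W2}
Neighbors N(S) = {J1, J2, J3}

|N(S)| = 3, |S| = 1
Hall's condition: |N(S)| ≥ |S| is satisfied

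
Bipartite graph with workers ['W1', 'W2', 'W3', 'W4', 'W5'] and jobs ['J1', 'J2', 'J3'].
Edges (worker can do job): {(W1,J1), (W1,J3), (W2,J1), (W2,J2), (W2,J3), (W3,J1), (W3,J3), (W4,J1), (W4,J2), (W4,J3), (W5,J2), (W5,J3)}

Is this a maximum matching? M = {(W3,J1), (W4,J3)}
No, size 2 is not maximum

Proposed matching has size 2.
Maximum matching size for this graph: 3.

This is NOT maximum - can be improved to size 3.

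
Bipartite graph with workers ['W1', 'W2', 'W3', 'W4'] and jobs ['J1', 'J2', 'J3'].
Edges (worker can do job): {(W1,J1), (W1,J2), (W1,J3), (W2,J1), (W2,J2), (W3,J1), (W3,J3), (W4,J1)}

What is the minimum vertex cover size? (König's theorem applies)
Minimum vertex cover size = 3

By König's theorem: in bipartite graphs,
min vertex cover = max matching = 3

Maximum matching has size 3, so minimum vertex cover also has size 3.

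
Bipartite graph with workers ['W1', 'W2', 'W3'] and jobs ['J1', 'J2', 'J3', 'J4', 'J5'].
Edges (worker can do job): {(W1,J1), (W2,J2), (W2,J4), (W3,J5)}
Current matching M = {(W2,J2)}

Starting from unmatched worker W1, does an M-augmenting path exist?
Yes: W1 → J1

An M-augmenting path alternates non-matching / matching edges, starting and ending at unmatched vertices.
Path: W1 → J1
(J1 is unmatched in M, so the path is augmenting.)
Flipping edges along this path would increase |M| from 1 to 2.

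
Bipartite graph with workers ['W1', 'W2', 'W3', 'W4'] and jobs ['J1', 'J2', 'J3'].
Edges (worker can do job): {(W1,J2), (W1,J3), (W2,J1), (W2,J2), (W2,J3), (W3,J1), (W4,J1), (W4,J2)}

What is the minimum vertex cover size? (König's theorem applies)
Minimum vertex cover size = 3

By König's theorem: in bipartite graphs,
min vertex cover = max matching = 3

Maximum matching has size 3, so minimum vertex cover also has size 3.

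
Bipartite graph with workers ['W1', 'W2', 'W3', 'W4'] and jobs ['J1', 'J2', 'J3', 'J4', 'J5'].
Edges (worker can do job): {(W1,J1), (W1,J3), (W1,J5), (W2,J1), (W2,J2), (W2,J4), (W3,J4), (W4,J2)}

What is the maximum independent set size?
Maximum independent set = 5

By König's theorem:
- Min vertex cover = Max matching = 4
- Max independent set = Total vertices - Min vertex cover
- Max independent set = 9 - 4 = 5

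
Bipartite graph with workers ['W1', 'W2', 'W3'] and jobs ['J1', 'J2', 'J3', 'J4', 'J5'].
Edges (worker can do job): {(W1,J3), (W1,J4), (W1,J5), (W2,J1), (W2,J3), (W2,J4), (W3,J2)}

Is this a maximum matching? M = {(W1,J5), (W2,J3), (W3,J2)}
Yes, size 3 is maximum

Proposed matching has size 3.
Maximum matching size for this graph: 3.

This is a maximum matching.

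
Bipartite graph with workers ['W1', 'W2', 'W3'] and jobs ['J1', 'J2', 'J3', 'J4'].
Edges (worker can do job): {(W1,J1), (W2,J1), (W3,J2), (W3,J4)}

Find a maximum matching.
Matching: {(W1,J1), (W3,J2)}

Maximum matching (size 2):
  W1 → J1
  W3 → J2

Each worker is assigned to at most one job, and each job to at most one worker.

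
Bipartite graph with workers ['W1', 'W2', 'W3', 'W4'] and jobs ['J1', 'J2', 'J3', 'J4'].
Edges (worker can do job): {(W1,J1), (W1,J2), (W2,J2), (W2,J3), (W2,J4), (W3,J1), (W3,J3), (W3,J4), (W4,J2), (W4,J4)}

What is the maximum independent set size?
Maximum independent set = 4

By König's theorem:
- Min vertex cover = Max matching = 4
- Max independent set = Total vertices - Min vertex cover
- Max independent set = 8 - 4 = 4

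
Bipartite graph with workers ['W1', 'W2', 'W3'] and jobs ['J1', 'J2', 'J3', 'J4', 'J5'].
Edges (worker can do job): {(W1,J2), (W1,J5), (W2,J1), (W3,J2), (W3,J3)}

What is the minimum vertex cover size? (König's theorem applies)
Minimum vertex cover size = 3

By König's theorem: in bipartite graphs,
min vertex cover = max matching = 3

Maximum matching has size 3, so minimum vertex cover also has size 3.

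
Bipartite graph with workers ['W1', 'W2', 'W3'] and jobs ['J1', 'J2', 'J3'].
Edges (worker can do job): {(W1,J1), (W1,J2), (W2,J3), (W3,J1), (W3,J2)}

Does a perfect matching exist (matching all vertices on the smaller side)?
Yes, perfect matching exists (size 3)

Perfect matching: {(W1,J1), (W2,J3), (W3,J2)}
All 3 vertices on the smaller side are matched.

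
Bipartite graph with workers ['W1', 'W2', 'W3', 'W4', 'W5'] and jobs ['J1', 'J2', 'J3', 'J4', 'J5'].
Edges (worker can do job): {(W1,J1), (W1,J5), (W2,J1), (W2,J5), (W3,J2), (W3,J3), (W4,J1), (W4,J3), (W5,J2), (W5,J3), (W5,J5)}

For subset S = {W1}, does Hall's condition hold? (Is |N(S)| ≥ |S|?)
Yes: |N(S)| = 2, |S| = 1

Subset S = {W1}
Neighbors N(S) = {J1, J5}

|N(S)| = 2, |S| = 1
Hall's condition: |N(S)| ≥ |S| is satisfied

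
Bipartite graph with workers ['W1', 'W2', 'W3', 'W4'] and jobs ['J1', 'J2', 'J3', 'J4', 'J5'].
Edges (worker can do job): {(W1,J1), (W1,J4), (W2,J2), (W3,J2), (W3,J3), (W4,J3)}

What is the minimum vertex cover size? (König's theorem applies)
Minimum vertex cover size = 3

By König's theorem: in bipartite graphs,
min vertex cover = max matching = 3

Maximum matching has size 3, so minimum vertex cover also has size 3.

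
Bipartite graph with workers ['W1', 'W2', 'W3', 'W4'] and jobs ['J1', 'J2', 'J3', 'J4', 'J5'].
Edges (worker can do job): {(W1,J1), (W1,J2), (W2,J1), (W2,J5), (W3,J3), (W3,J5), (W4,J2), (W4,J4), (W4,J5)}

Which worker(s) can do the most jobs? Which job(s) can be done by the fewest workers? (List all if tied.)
Most versatile: W4 (3 jobs); Least covered: J3, J4 (1 workers)

Worker degrees (jobs they can do): W1:2, W2:2, W3:2, W4:3
Job degrees (workers who can do it): J1:2, J2:2, J3:1, J4:1, J5:3

Maximum worker degree is 3, achieved by: W4
Minimum job degree is 1, achieved by: J3, J4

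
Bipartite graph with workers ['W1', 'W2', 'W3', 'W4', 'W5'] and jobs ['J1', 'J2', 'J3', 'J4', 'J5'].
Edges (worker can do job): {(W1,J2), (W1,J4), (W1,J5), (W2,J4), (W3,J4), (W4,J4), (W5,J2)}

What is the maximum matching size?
Maximum matching size = 3

Maximum matching: {(W1,J5), (W3,J4), (W5,J2)}
Size: 3

This assigns 3 workers to 3 distinct jobs.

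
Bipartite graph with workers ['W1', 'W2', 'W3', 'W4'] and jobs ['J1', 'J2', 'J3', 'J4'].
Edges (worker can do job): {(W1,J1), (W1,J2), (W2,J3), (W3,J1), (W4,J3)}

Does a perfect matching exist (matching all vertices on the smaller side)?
No, maximum matching has size 3 < 4

Maximum matching has size 3, need 4 for perfect matching.
Unmatched workers: ['W2']
Unmatched jobs: ['J4']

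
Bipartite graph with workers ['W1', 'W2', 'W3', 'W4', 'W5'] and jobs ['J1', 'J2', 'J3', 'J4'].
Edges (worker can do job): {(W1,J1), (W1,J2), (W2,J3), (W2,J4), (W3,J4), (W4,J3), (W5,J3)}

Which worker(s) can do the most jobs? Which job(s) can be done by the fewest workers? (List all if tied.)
Most versatile: W1, W2 (2 jobs); Least covered: J1, J2 (1 workers)

Worker degrees (jobs they can do): W1:2, W2:2, W3:1, W4:1, W5:1
Job degrees (workers who can do it): J1:1, J2:1, J3:3, J4:2

Maximum worker degree is 2, achieved by: W1, W2
Minimum job degree is 1, achieved by: J1, J2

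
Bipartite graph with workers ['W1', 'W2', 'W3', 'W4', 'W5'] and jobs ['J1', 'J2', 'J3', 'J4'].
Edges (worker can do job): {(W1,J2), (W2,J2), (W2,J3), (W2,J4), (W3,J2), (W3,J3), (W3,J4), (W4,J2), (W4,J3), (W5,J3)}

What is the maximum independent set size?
Maximum independent set = 6

By König's theorem:
- Min vertex cover = Max matching = 3
- Max independent set = Total vertices - Min vertex cover
- Max independent set = 9 - 3 = 6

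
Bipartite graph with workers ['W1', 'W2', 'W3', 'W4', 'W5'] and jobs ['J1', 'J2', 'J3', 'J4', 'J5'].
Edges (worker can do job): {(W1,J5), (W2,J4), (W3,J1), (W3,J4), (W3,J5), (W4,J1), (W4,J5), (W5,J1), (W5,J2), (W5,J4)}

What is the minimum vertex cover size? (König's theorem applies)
Minimum vertex cover size = 4

By König's theorem: in bipartite graphs,
min vertex cover = max matching = 4

Maximum matching has size 4, so minimum vertex cover also has size 4.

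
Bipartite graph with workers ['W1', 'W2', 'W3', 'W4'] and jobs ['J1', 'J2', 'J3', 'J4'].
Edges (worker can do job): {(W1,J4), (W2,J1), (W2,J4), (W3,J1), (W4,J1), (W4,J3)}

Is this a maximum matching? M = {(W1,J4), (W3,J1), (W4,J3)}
Yes, size 3 is maximum

Proposed matching has size 3.
Maximum matching size for this graph: 3.

This is a maximum matching.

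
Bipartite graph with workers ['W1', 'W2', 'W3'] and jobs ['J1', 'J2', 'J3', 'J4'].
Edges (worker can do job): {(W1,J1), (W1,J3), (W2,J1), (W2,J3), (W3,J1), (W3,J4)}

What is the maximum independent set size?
Maximum independent set = 4

By König's theorem:
- Min vertex cover = Max matching = 3
- Max independent set = Total vertices - Min vertex cover
- Max independent set = 7 - 3 = 4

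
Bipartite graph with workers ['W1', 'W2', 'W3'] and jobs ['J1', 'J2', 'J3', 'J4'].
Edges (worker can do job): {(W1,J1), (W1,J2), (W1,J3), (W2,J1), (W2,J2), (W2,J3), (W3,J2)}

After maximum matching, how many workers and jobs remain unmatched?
Unmatched: 0 workers, 1 jobs

Maximum matching size: 3
Workers: 3 total, 3 matched, 0 unmatched
Jobs: 4 total, 3 matched, 1 unmatched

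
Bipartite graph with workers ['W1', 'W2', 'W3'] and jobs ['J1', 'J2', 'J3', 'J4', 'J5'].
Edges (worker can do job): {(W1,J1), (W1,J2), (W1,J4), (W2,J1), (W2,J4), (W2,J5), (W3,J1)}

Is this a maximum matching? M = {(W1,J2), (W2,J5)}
No, size 2 is not maximum

Proposed matching has size 2.
Maximum matching size for this graph: 3.

This is NOT maximum - can be improved to size 3.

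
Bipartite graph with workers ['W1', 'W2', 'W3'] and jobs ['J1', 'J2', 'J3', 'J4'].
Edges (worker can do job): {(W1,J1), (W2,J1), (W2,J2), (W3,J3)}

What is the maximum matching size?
Maximum matching size = 3

Maximum matching: {(W1,J1), (W2,J2), (W3,J3)}
Size: 3

This assigns 3 workers to 3 distinct jobs.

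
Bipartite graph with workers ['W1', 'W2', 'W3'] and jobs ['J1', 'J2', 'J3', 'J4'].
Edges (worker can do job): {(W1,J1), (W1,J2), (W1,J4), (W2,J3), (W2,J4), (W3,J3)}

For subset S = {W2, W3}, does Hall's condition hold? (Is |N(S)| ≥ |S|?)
Yes: |N(S)| = 2, |S| = 2

Subset S = {W2, W3}
Neighbors N(S) = {J3, J4}

|N(S)| = 2, |S| = 2
Hall's condition: |N(S)| ≥ |S| is satisfied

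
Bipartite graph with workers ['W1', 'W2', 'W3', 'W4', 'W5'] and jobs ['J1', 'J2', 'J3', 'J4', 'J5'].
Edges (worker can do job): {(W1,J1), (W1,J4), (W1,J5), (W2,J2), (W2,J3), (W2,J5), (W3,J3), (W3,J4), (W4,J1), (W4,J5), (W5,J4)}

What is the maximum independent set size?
Maximum independent set = 5

By König's theorem:
- Min vertex cover = Max matching = 5
- Max independent set = Total vertices - Min vertex cover
- Max independent set = 10 - 5 = 5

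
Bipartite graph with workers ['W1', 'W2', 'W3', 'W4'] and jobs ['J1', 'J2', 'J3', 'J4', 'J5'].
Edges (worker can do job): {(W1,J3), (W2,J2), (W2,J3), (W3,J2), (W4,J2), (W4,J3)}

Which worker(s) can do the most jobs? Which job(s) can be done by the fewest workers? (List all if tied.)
Most versatile: W2, W4 (2 jobs); Least covered: J1, J4, J5 (0 workers)

Worker degrees (jobs they can do): W1:1, W2:2, W3:1, W4:2
Job degrees (workers who can do it): J1:0, J2:3, J3:3, J4:0, J5:0

Maximum worker degree is 2, achieved by: W2, W4
Minimum job degree is 0, achieved by: J1, J4, J5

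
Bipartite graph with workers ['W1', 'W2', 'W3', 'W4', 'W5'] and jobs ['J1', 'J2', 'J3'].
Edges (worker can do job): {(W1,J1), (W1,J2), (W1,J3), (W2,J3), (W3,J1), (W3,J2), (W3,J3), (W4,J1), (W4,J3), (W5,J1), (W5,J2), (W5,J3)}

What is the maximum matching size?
Maximum matching size = 3

Maximum matching: {(W3,J2), (W4,J1), (W5,J3)}
Size: 3

This assigns 3 workers to 3 distinct jobs.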